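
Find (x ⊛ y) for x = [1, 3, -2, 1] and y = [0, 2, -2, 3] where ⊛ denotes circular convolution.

(x ⊛ y)[n] = Σ(m=0 to 3) x[m] · y[(n-m) mod 4]

Computing each output sample:
(x ⊛ y)[0] = 15
(x ⊛ y)[1] = -6
(x ⊛ y)[2] = 7
(x ⊛ y)[3] = -7

x ⊛ y = [15, -6, 7, -7]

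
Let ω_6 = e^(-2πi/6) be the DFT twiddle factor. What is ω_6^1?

ω_6^1 = e^(-2πi·1/6)
= cos(-2π·1/6) + i·sin(-2π·1/6)
= cos(-2π/6) + i·sin(-2π/6)

ω_6^1 = cos(-2π/6) + i·sin(-2π/6) = 0.5000-0.8660i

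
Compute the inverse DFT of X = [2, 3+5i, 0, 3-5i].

x[n] = (1/4) Σ(k=0 to 3) X[k] · e^(2πikn/4)

Computing each x[n]:
x[0] = 2
x[1] = -2
x[2] = -1
x[3] = 3

x = [2, -2, -1, 3]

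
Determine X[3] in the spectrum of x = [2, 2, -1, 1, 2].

X[3] = Σ(n=0 to 4) x[n] · ω_5^(3n) where ω_5 = e^(-2πi/5)
= (2)·ω_5^0 + (2)·ω_5^3 + (-1)·ω_5^6 + (1)·ω_5^9 + (2)·ω_5^12

X[3] = -1.2361+1.9021i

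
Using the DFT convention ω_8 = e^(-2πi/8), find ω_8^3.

ω_8^3 = e^(-2πi·3/8)
= cos(-2π·3/8) + i·sin(-2π·3/8)
= cos(-6π/8) + i·sin(-6π/8)

ω_8^3 = cos(-6π/8) + i·sin(-6π/8) = -0.7071-0.7071i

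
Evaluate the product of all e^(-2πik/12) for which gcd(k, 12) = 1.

The primitive 12th roots of unity are ω_12^k for k coprime to 12: k ∈ {1, 5, 7, 11}
Their product equals the constant term of the cyclotomic polynomial Φ_12(x) up to sign.
For n ≥ 3, the product of all primitive nth roots of unity is 1. (For n=1 it is 1; for n=2 it is -1.)

1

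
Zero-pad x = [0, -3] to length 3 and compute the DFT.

Original 2-point DFT: [-3, 3]
Zero-padded 3-point DFT provides frequency interpolation.

DFT_3([x, 0, ...]) = [-3, 1.5000+2.5981i, 1.5000-2.5981i]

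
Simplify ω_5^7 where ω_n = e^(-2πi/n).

Since ω_5^5 = 1, powers reduce modulo 5.
7 mod 5 = 2
So ω_5^7 = ω_5^2 = e^(-2πi·2/5)

ω_5^7 = ω_5^2 = -0.8090-0.5878i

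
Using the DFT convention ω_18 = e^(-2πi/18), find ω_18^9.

ω_18^9 = e^(-2πi·9/18)
= cos(-2π·9/18) + i·sin(-2π·9/18)
= cos(-18π/18) + i·sin(-18π/18)

ω_18^9 = cos(-18π/18) + i·sin(-18π/18) = -1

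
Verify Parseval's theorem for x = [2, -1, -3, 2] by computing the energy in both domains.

Time domain:
Σ|x[n]|² = |2|² + |-1|² + |-3|² + |2|² = 18.0000

Frequency domain:
(1/4)Σ|X[k]|² = (1/4)(|0|² + |5+3i|² + |-2|² + |5-3i|²) = (1/4)·72.0000 = 18.0000

Both sides agree, confirming Parseval's theorem.

Σ|x[n]|² = (1/N)Σ|X[k]|² = 18.0000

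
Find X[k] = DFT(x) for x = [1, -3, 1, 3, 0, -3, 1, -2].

X[k] = Σ(n=0 to 7) x[n] · ω_8^(nk)
where ω_8 = e^(-2πi/8)

Computing each X[k]:
X[0] = -2
X[1] = -2.5355-3.5355i
X[2] = -1+7i
X[3] = 4.5355-3.5355i
X[4] = 8
X[5] = 4.5355+3.5355i
X[6] = -1-7i
X[7] = -2.5355+3.5355i

X = [-2, -2.5355-3.5355i, -1+7i, 4.5355-3.5355i, 8, 4.5355+3.5355i, -1-7i, -2.5355+3.5355i]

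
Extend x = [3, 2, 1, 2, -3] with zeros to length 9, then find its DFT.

Original 5-point DFT: [5, 0.2639-4.1675i, 4.7361-3.8900i, 4.7361+3.8900i, 0.2639+4.1675i]
Zero-padded 9-point DFT provides frequency interpolation.

DFT_9([x, 0, ...]) = [5, 6.5248-2.9764i, -0.8905-2.5079i, 5.0000+1.7321i, 0.3657-4.7277i, 0.3657+4.7277i, 5.0000-1.7321i, -0.8905+2.5079i, 6.5248+2.9764i]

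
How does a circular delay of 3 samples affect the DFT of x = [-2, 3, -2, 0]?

Time shift by 3: X_shifted[k] = ω_4^(3k) · X[k]
Shifted x = [3, -2, 0, -2]

DFT(x[n-3]) = [-1, 3, 7, 3]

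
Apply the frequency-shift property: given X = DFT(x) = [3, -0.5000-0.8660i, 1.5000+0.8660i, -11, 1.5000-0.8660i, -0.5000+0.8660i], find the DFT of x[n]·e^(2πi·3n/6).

Modulation property: DFT(ω_6^(-3n)·x[n]) = X[(k-3) mod 6], so circularly shift X by 3 positions.

X[k-3] = [-11, 1.5000-0.8660i, -0.5000+0.8660i, 3, -0.5000-0.8660i, 1.5000+0.8660i]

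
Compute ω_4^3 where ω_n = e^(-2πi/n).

ω_4^3 = e^(-2πi·3/4)
= cos(-2π·3/4) + i·sin(-2π·3/4)
= cos(-6π/4) + i·sin(-6π/4)

ω_4^3 = cos(-6π/4) + i·sin(-6π/4) = 1i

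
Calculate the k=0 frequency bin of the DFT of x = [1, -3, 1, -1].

X[0] = Σ(n=0 to 3) x[n] · ω_4^0 = Σ x[n]
= (1) + (-3) + (1) + (-1)

X[0] = -2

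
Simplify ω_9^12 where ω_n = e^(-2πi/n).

Since ω_9^9 = 1, powers reduce modulo 9.
12 mod 9 = 3
So ω_9^12 = ω_9^3 = e^(-2πi·3/9)

ω_9^12 = ω_9^3 = -0.5000-0.8660i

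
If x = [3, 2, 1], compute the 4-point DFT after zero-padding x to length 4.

Original 3-point DFT: [6, 1.5000-0.8660i, 1.5000+0.8660i]
Zero-padded 4-point DFT provides frequency interpolation.

DFT_4([x, 0, ...]) = [6, 2-2i, 2, 2+2i]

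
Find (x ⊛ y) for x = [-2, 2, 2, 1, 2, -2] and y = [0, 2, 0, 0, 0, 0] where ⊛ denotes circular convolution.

(x ⊛ y)[n] = Σ(m=0 to 5) x[m] · y[(n-m) mod 6]

Computing each output sample:
(x ⊛ y)[0] = -4
(x ⊛ y)[1] = -4
(x ⊛ y)[2] = 4
(x ⊛ y)[3] = 4
(x ⊛ y)[4] = 2
(x ⊛ y)[5] = 4

x ⊛ y = [-4, -4, 4, 4, 2, 4]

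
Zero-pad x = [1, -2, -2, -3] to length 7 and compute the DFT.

Original 4-point DFT: [-6, 3-1i, 4, 3+1i]
Zero-padded 7-point DFT provides frequency interpolation.

DFT_7([x, 0, ...]) = [-6, 2.9010+4.8152i, 1.3765-1.2634i, 2.2225+2.2289i, 2.2225-2.2289i, 1.3765+1.2634i, 2.9010-4.8152i]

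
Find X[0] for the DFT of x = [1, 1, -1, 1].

X[0] = Σ(n=0 to 3) x[n] · ω_4^0 = Σ x[n]
= (1) + (1) + (-1) + (1)

X[0] = 2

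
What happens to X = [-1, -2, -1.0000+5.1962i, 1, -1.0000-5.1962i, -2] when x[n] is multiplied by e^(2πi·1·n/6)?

Modulation property: DFT(ω_6^(-1n)·x[n]) = X[(k-1) mod 6], so circularly shift X by 1 positions.

X[k-1] = [-2, -1, -2, -1.0000+5.1962i, 1, -1.0000-5.1962i]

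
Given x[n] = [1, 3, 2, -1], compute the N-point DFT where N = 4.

X[k] = Σ(n=0 to 3) x[n] · ω_4^(nk)
where ω_4 = e^(-2πi/4)

Computing each X[k]:
X[0] = 5
X[1] = -1-4i
X[2] = 1
X[3] = -1+4i

X = [5, -1-4i, 1, -1+4i]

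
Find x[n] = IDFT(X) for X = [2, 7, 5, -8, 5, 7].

x[n] = (1/6) Σ(k=0 to 5) X[k] · e^(2πikn/6)

Computing each x[n]:
x[0] = 3
x[1] = 2
x[2] = -3
x[3] = 1
x[4] = -3
x[5] = 2

x = [3, 2, -3, 1, -3, 2]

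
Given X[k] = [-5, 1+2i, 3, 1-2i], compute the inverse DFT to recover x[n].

x[n] = (1/4) Σ(k=0 to 3) X[k] · e^(2πikn/4)

Computing each x[n]:
x[0] = 0
x[1] = -3
x[2] = -1
x[3] = -1

x = [0, -3, -1, -1]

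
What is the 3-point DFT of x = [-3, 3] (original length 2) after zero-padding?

Original 2-point DFT: [0, -6]
Zero-padded 3-point DFT provides frequency interpolation.

DFT_3([x, 0, ...]) = [0, -4.5000-2.5981i, -4.5000+2.5981i]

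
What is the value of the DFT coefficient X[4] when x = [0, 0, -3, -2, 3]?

X[4] = Σ(n=0 to 4) x[n] · ω_5^(4n) where ω_5 = e^(-2πi/5)
= (0)·ω_5^0 + (0)·ω_5^4 + (-3)·ω_5^8 + (-2)·ω_5^12 + (3)·ω_5^16

X[4] = 4.9721-3.4410i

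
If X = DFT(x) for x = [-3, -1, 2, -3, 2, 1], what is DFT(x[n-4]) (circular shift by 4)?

Time shift by 4: X_shifted[k] = ω_6^(4k) · X[k]
Shifted x = [2, -3, 2, 1, -3, -1]

DFT(x[n-4]) = [-2, -0.5000-2.5981i, 5.5000+6.0622i, 4, 5.5000-6.0622i, -0.5000+2.5981i]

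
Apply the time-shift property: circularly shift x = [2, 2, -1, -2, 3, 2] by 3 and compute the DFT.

Time shift by 3: X_shifted[k] = ω_6^(3k) · X[k]
Shifted x = [-2, 3, 2, 2, 2, -1]

DFT(x[n-3]) = [6, -5.0000-3.4641i, -3.0000-3.4641i, -2, -3.0000+3.4641i, -5.0000+3.4641i]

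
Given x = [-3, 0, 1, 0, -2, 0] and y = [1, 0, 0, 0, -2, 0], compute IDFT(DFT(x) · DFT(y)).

(x ⊛ y)[n] = Σ(m=0 to 5) x[m] · y[(n-m) mod 6]

Computing each output sample:
(x ⊛ y)[0] = -5
(x ⊛ y)[1] = 0
(x ⊛ y)[2] = 5
(x ⊛ y)[3] = 0
(x ⊛ y)[4] = 4
(x ⊛ y)[5] = 0

x ⊛ y = [-5, 0, 5, 0, 4, 0]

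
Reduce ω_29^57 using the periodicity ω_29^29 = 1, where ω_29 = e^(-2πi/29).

Since ω_29^29 = 1, powers reduce modulo 29.
57 mod 29 = 28
So ω_29^57 = ω_29^28 = e^(-2πi·28/29)

ω_29^57 = ω_29^28 = 0.9766+0.2150i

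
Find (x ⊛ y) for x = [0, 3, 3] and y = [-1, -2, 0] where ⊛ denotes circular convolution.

(x ⊛ y)[n] = Σ(m=0 to 2) x[m] · y[(n-m) mod 3]

Computing each output sample:
(x ⊛ y)[0] = -6
(x ⊛ y)[1] = -3
(x ⊛ y)[2] = -9

x ⊛ y = [-6, -3, -9]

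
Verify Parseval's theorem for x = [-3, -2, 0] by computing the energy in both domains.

Time domain:
Σ|x[n]|² = |-3|² + |-2|² + |0|² = 13.0000

Frequency domain:
(1/3)Σ|X[k]|² = (1/3)(|-5|² + |-2.0000+1.7321i|² + |-2.0000-1.7321i|²) = (1/3)·39.0000 = 13.0000

Both sides agree, confirming Parseval's theorem.

Σ|x[n]|² = (1/N)Σ|X[k]|² = 13.0000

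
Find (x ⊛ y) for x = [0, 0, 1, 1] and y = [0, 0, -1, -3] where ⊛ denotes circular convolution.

(x ⊛ y)[n] = Σ(m=0 to 3) x[m] · y[(n-m) mod 4]

Computing each output sample:
(x ⊛ y)[0] = -1
(x ⊛ y)[1] = -4
(x ⊛ y)[2] = -3
(x ⊛ y)[3] = 0

x ⊛ y = [-1, -4, -3, 0]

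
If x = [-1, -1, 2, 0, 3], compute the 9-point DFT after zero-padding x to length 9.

Original 5-point DFT: [3, -2.0000+2.6287i, -2.0000+4.2533i, -2.0000-4.2533i, -2.0000-2.6287i]
Zero-padded 9-point DFT provides frequency interpolation.

DFT_9([x, 0, ...]) = [3, -4.2378-2.3529i, -0.7549+2.2291i, -3, 1.9927+4.5820i, 1.9927-4.5820i, -3, -0.7549-2.2291i, -4.2378+2.3529i]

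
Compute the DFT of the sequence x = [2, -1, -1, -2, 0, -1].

X[k] = Σ(n=0 to 5) x[n] · ω_6^(nk)
where ω_6 = e^(-2πi/6)

Computing each X[k]:
X[0] = -3
X[1] = 3.5000+0.8660i
X[2] = 1.5000-0.8660i
X[3] = 5
X[4] = 1.5000+0.8660i
X[5] = 3.5000-0.8660i

X = [-3, 3.5000+0.8660i, 1.5000-0.8660i, 5, 1.5000+0.8660i, 3.5000-0.8660i]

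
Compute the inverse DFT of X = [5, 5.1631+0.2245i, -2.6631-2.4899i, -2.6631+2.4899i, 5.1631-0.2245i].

x[n] = (1/5) Σ(k=0 to 4) X[k] · e^(2πikn/5)

Computing each x[n]:
x[0] = 2
x[1] = 3
x[2] = -2
x[3] = 0
x[4] = 2

x = [2, 3, -2, 0, 2]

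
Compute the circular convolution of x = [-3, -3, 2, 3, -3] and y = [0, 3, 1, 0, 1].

(x ⊛ y)[n] = Σ(m=0 to 4) x[m] · y[(n-m) mod 5]

Computing each output sample:
(x ⊛ y)[0] = -9
(x ⊛ y)[1] = -10
(x ⊛ y)[2] = -9
(x ⊛ y)[3] = 0
(x ⊛ y)[4] = 8

x ⊛ y = [-9, -10, -9, 0, 8]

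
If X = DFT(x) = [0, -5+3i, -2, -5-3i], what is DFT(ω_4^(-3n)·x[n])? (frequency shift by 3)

Modulation property: DFT(ω_4^(-3n)·x[n]) = X[(k-3) mod 4], so circularly shift X by 3 positions.

X[k-3] = [-5+3i, -2, -5-3i, 0]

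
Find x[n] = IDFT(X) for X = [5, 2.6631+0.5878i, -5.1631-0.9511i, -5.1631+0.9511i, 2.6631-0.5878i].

x[n] = (1/5) Σ(k=0 to 4) X[k] · e^(2πikn/5)

Computing each x[n]:
x[0] = 0
x[1] = 3
x[2] = -1
x[3] = 0
x[4] = 3

x = [0, 3, -1, 0, 3]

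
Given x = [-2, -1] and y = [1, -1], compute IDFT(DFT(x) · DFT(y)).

(x ⊛ y)[n] = Σ(m=0 to 1) x[m] · y[(n-m) mod 2]

Computing each output sample:
(x ⊛ y)[0] = -1
(x ⊛ y)[1] = 1

x ⊛ y = [-1, 1]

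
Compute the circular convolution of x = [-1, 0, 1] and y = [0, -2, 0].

(x ⊛ y)[n] = Σ(m=0 to 2) x[m] · y[(n-m) mod 3]

Computing each output sample:
(x ⊛ y)[0] = -2
(x ⊛ y)[1] = 2
(x ⊛ y)[2] = 0

x ⊛ y = [-2, 2, 0]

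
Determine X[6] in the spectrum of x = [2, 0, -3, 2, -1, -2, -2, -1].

X[6] = Σ(n=0 to 7) x[n] · ω_8^(6n) where ω_8 = e^(-2πi/8)
= (2)·ω_8^0 + (0)·ω_8^6 + (-3)·ω_8^12 + (2)·ω_8^18 + (-1)·ω_8^24 + (-2)·ω_8^30 + (-2)·ω_8^36 + (-1)·ω_8^42

X[6] = 6-3i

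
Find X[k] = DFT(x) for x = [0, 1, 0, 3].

X[k] = Σ(n=0 to 3) x[n] · ω_4^(nk)
where ω_4 = e^(-2πi/4)

Computing each X[k]:
X[0] = 4
X[1] = 2i
X[2] = -4
X[3] = -2i

X = [4, 2i, -4, -2i]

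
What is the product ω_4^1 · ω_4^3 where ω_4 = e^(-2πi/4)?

The primitive 4th roots of unity are ω_4^k for k coprime to 4: k ∈ {1, 3}
Their product equals the constant term of the cyclotomic polynomial Φ_4(x) up to sign.
For n ≥ 3, the product of all primitive nth roots of unity is 1. (For n=1 it is 1; for n=2 it is -1.)

1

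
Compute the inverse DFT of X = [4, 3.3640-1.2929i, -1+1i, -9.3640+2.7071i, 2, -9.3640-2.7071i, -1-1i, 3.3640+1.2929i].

x[n] = (1/8) Σ(k=0 to 7) X[k] · e^(2πikn/8)

Computing each x[n]:
x[0] = -1
x[1] = 2
x[2] = 2
x[3] = -2
x[4] = 2
x[5] = -2
x[6] = 0
x[7] = 3

x = [-1, 2, 2, -2, 2, -2, 0, 3]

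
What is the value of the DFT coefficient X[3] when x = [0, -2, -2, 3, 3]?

X[3] = Σ(n=0 to 4) x[n] · ω_5^(3n) where ω_5 = e^(-2πi/5)
= (0)·ω_5^0 + (-2)·ω_5^3 + (-2)·ω_5^6 + (3)·ω_5^9 + (3)·ω_5^12

X[3] = -0.5000+1.8164i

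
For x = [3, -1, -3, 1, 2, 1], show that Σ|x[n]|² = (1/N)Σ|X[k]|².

Time domain:
Σ|x[n]|² = |3|² + |-1|² + |-3|² + |1|² + |2|² + |1|² = 25.0000

Frequency domain:
(1/6)Σ|X[k]|² = (1/6)(|3|² + |2.5000+6.0622i|² + |4.5000-2.5981i|² + |1|² + |4.5000+2.5981i|² + |2.5000-6.0622i|²) = (1/6)·150.0000 = 25.0000

Both sides agree, confirming Parseval's theorem.

Σ|x[n]|² = (1/N)Σ|X[k]|² = 25.0000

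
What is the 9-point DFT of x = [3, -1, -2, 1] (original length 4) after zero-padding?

Original 4-point DFT: [1, 5+2i, 1, 5-2i]
Zero-padded 9-point DFT provides frequency interpolation.

DFT_9([x, 0, ...]) = [1, 1.3867+1.7464i, 4.2057+2.5349i, 5.5000-0.8660i, 1.9076-1.8096i, 1.9076+1.8096i, 5.5000+0.8660i, 4.2057-2.5349i, 1.3867-1.7464i]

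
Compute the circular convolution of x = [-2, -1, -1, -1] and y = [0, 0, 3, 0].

(x ⊛ y)[n] = Σ(m=0 to 3) x[m] · y[(n-m) mod 4]

Computing each output sample:
(x ⊛ y)[0] = -3
(x ⊛ y)[1] = -3
(x ⊛ y)[2] = -6
(x ⊛ y)[3] = -3

x ⊛ y = [-3, -3, -6, -3]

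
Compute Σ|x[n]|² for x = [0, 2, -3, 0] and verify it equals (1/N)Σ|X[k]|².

Time domain:
Σ|x[n]|² = |0|² + |2|² + |-3|² + |0|² = 13.0000

Frequency domain:
(1/4)Σ|X[k]|² = (1/4)(|-1|² + |3-2i|² + |-5|² + |3+2i|²) = (1/4)·52.0000 = 13.0000

Both sides agree, confirming Parseval's theorem.

Σ|x[n]|² = (1/N)Σ|X[k]|² = 13.0000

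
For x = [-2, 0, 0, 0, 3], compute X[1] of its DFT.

X[1] = Σ(n=0 to 4) x[n] · ω_5^(1n) where ω_5 = e^(-2πi/5)
= (-2)·ω_5^0 + (0)·ω_5^1 + (0)·ω_5^2 + (0)·ω_5^3 + (3)·ω_5^4

X[1] = -1.0729+2.8532i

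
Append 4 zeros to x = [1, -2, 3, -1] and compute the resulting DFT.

Original 4-point DFT: [1, -2+1i, 7, -2-1i]
Zero-padded 8-point DFT provides frequency interpolation.

DFT_8([x, 0, ...]) = [1, 0.2929-0.8787i, -2+1i, 1.7071+5.1213i, 7, 1.7071-5.1213i, -2-1i, 0.2929+0.8787i]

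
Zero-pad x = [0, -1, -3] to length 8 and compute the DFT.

Original 3-point DFT: [-4, 2.0000-1.7321i, 2.0000+1.7321i]
Zero-padded 8-point DFT provides frequency interpolation.

DFT_8([x, 0, ...]) = [-4, -0.7071+3.7071i, 3+1i, 0.7071-2.2929i, -2, 0.7071+2.2929i, 3-1i, -0.7071-3.7071i]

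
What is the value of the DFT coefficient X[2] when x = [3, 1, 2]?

X[2] = Σ(n=0 to 2) x[n] · ω_3^(2n) where ω_3 = e^(-2πi/3)
= (3)·ω_3^0 + (1)·ω_3^2 + (2)·ω_3^4

X[2] = 1.5000-0.8660i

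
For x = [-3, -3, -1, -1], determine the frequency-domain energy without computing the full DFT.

Parseval: Σ|x[n]|² = (1/N)Σ|X[k]|², so Σ|X[k]|² = N·Σ|x[n]|² = 4·20.0000

Σ|X[k]|² = N·Σ|x[n]|² = 4·20.0000 = 80.0000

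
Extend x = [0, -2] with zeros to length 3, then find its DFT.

Original 2-point DFT: [-2, 2]
Zero-padded 3-point DFT provides frequency interpolation.

DFT_3([x, 0, ...]) = [-2, 1.0000+1.7321i, 1.0000-1.7321i]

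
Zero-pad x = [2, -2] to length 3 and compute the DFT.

Original 2-point DFT: [0, 4]
Zero-padded 3-point DFT provides frequency interpolation.

DFT_3([x, 0, ...]) = [0, 3.0000+1.7321i, 3.0000-1.7321i]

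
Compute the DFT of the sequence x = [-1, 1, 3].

X[k] = Σ(n=0 to 2) x[n] · ω_3^(nk)
where ω_3 = e^(-2πi/3)

Computing each X[k]:
X[0] = 3
X[1] = -3.0000+1.7321i
X[2] = -3.0000-1.7321i

X = [3, -3.0000+1.7321i, -3.0000-1.7321i]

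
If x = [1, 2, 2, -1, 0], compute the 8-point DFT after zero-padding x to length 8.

Original 5-point DFT: [4, 0.8090-3.6655i, -0.3090+1.6776i, -0.3090-1.6776i, 0.8090+3.6655i]
Zero-padded 8-point DFT provides frequency interpolation.

DFT_8([x, 0, ...]) = [4, 3.1213-2.7071i, -1-3i, -1.1213+1.2929i, 2, -1.1213-1.2929i, -1+3i, 3.1213+2.7071i]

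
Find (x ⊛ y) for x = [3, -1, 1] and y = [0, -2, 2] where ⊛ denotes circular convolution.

(x ⊛ y)[n] = Σ(m=0 to 2) x[m] · y[(n-m) mod 3]

Computing each output sample:
(x ⊛ y)[0] = -4
(x ⊛ y)[1] = -4
(x ⊛ y)[2] = 8

x ⊛ y = [-4, -4, 8]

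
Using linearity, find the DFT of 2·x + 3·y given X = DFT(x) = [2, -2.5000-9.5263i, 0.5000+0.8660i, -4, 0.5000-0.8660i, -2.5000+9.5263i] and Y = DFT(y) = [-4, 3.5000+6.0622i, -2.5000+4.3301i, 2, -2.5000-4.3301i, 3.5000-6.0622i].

By linearity: DFT(2x + 3y) = 2·DFT(x) + 3·DFT(y)
= 2·[2, -2.5000-9.5263i, 0.5000+0.8660i, -4, 0.5000-0.8660i, -2.5000+9.5263i] + 3·[-4, 3.5000+6.0622i, -2.5000+4.3301i, 2, -2.5000-4.3301i, 3.5000-6.0622i]

Computing element-wise:
Z[0] = 2·(2) + 3·(-4) = -8
Z[1] = 2·(-2.5000-9.5263i) + 3·(3.5000+6.0622i) = 5.5000-0.8660i
Z[2] = 2·(0.5000+0.8660i) + 3·(-2.5000+4.3301i) = -6.5000+14.7223i
Z[3] = 2·(-4) + 3·(2) = -2
Z[4] = 2·(0.5000-0.8660i) + 3·(-2.5000-4.3301i) = -6.5000-14.7223i
Z[5] = 2·(-2.5000+9.5263i) + 3·(3.5000-6.0622i) = 5.5000+0.8660i

DFT(2x + 3y) = 2·X + 3·Y = [-8, 5.5000-0.8660i, -6.5000+14.7223i, -2, -6.5000-14.7223i, 5.5000+0.8660i]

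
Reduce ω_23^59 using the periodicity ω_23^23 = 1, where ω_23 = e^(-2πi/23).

Since ω_23^23 = 1, powers reduce modulo 23.
59 mod 23 = 13
So ω_23^59 = ω_23^13 = e^(-2πi·13/23)

ω_23^59 = ω_23^13 = -0.9172+0.3984i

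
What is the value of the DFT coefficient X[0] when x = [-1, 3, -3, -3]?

X[0] = Σ(n=0 to 3) x[n] · ω_4^0 = Σ x[n]
= (-1) + (3) + (-3) + (-3)

X[0] = -4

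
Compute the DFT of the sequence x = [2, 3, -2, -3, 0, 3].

X[k] = Σ(n=0 to 5) x[n] · ω_6^(nk)
where ω_6 = e^(-2πi/6)

Computing each X[k]:
X[0] = 3
X[1] = 9.0000+1.7321i
X[2] = -3.0000-1.7321i
X[3] = -3
X[4] = -3.0000+1.7321i
X[5] = 9.0000-1.7321i

X = [3, 9.0000+1.7321i, -3.0000-1.7321i, -3, -3.0000+1.7321i, 9.0000-1.7321i]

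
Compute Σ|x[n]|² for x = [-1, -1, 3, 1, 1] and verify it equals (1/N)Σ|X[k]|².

Time domain:
Σ|x[n]|² = |-1|² + |-1|² + |3|² + |1|² + |1|² = 13.0000

Frequency domain:
(1/5)Σ|X[k]|² = (1/5)(|3|² + |-4.2361+0.7265i|² + |0.2361+3.0777i|² + |0.2361-3.0777i|² + |-4.2361-0.7265i|²) = (1/5)·65.0000 = 13.0000

Both sides agree, confirming Parseval's theorem.

Σ|x[n]|² = (1/N)Σ|X[k]|² = 13.0000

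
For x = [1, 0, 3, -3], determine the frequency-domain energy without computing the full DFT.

Parseval: Σ|x[n]|² = (1/N)Σ|X[k]|², so Σ|X[k]|² = N·Σ|x[n]|² = 4·19.0000

Σ|X[k]|² = N·Σ|x[n]|² = 4·19.0000 = 76.0000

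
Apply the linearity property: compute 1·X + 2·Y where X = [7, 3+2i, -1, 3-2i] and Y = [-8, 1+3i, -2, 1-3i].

By linearity: DFT(1x + 2y) = 1·DFT(x) + 2·DFT(y)
= 1·[7, 3+2i, -1, 3-2i] + 2·[-8, 1+3i, -2, 1-3i]

Computing element-wise:
Z[0] = 1·(7) + 2·(-8) = -9
Z[1] = 1·(3+2i) + 2·(1+3i) = 5+8i
Z[2] = 1·(-1) + 2·(-2) = -5
Z[3] = 1·(3-2i) + 2·(1-3i) = 5-8i

DFT(1x + 2y) = 1·X + 2·Y = [-9, 5+8i, -5, 5-8i]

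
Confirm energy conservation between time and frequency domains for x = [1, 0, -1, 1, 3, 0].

Time domain:
Σ|x[n]|² = |1|² + |0|² + |-1|² + |1|² + |3|² + |0|² = 12.0000

Frequency domain:
(1/6)Σ|X[k]|² = (1/6)(|4|² + |-1.0000+3.4641i|² + |1.0000-3.4641i|² + |2|² + |1.0000+3.4641i|² + |-1.0000-3.4641i|²) = (1/6)·72.0000 = 12.0000

Both sides agree, confirming Parseval's theorem.

Σ|x[n]|² = (1/N)Σ|X[k]|² = 12.0000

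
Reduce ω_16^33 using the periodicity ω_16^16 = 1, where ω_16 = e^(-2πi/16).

Since ω_16^16 = 1, powers reduce modulo 16.
33 mod 16 = 1
So ω_16^33 = ω_16^1 = e^(-2πi·1/16)

ω_16^33 = ω_16^1 = 0.9239-0.3827i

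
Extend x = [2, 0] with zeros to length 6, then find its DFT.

Original 2-point DFT: [2, 2]
Zero-padded 6-point DFT provides frequency interpolation.

DFT_6([x, 0, ...]) = [2, 2, 2, 2, 2, 2]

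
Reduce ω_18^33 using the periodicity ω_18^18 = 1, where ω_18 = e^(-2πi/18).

Since ω_18^18 = 1, powers reduce modulo 18.
33 mod 18 = 15
So ω_18^33 = ω_18^15 = e^(-2πi·15/18)

ω_18^33 = ω_18^15 = 0.5000+0.8660i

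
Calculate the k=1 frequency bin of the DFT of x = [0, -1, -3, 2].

X[1] = Σ(n=0 to 3) x[n] · ω_4^(1n) where ω_4 = e^(-2πi/4)
= (0)·ω_4^0 + (-1)·ω_4^1 + (-3)·ω_4^2 + (2)·ω_4^3

X[1] = 3+3i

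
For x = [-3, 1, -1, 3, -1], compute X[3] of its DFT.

X[3] = Σ(n=0 to 4) x[n] · ω_5^(3n) where ω_5 = e^(-2πi/5)
= (-3)·ω_5^0 + (1)·ω_5^3 + (-1)·ω_5^6 + (3)·ω_5^9 + (-1)·ω_5^12

X[3] = -2.3820+4.9798i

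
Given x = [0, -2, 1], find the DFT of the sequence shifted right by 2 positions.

Time shift by 2: X_shifted[k] = ω_3^(2k) · X[k]
Shifted x = [-2, 1, 0]

DFT(x[n-2]) = [-1, -2.5000-0.8660i, -2.5000+0.8660i]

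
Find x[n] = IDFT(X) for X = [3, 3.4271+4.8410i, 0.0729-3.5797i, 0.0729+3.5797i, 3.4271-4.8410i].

x[n] = (1/5) Σ(k=0 to 4) X[k] · e^(2πikn/5)

Computing each x[n]:
x[0] = 2
x[1] = 0
x[2] = -3
x[3] = 2
x[4] = 2

x = [2, 0, -3, 2, 2]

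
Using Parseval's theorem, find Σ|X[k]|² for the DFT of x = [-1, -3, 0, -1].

Parseval: Σ|x[n]|² = (1/N)Σ|X[k]|², so Σ|X[k]|² = N·Σ|x[n]|² = 4·11.0000

Σ|X[k]|² = N·Σ|x[n]|² = 4·11.0000 = 44.0000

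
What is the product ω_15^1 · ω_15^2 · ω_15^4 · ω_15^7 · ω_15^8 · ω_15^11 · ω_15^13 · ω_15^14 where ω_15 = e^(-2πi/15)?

The primitive 15th roots of unity are ω_15^k for k coprime to 15: k ∈ {1, 2, 4, 7, 8, 11, 13, 14}
Their product equals the constant term of the cyclotomic polynomial Φ_15(x) up to sign.
For n ≥ 3, the product of all primitive nth roots of unity is 1. (For n=1 it is 1; for n=2 it is -1.)

1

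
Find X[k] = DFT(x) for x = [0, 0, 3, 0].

X[k] = Σ(n=0 to 3) x[n] · ω_4^(nk)
where ω_4 = e^(-2πi/4)

Computing each X[k]:
X[0] = 3
X[1] = -3
X[2] = 3
X[3] = -3

X = [3, -3, 3, -3]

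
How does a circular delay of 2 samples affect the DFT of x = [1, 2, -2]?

Time shift by 2: X_shifted[k] = ω_3^(2k) · X[k]
Shifted x = [2, -2, 1]

DFT(x[n-2]) = [1, 2.5000+2.5981i, 2.5000-2.5981i]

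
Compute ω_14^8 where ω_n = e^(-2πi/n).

ω_14^8 = e^(-2πi·8/14)
= cos(-2π·8/14) + i·sin(-2π·8/14)
= cos(-16π/14) + i·sin(-16π/14)

ω_14^8 = cos(-16π/14) + i·sin(-16π/14) = -0.9010+0.4339i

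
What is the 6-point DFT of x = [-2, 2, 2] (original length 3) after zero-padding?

Original 3-point DFT: [2, -4, -4]
Zero-padded 6-point DFT provides frequency interpolation.

DFT_6([x, 0, ...]) = [2, -2.0000-3.4641i, -4, -2, -4, -2.0000+3.4641i]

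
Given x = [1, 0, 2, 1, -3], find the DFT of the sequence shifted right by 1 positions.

Time shift by 1: X_shifted[k] = ω_5^(1k) · X[k]
Shifted x = [-3, 1, 0, 2, 1]

DFT(x[n-1]) = [1, -4.0000+1.1756i, -4.0000-1.9021i, -4.0000+1.9021i, -4.0000-1.1756i]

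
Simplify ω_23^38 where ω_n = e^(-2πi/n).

Since ω_23^23 = 1, powers reduce modulo 23.
38 mod 23 = 15
So ω_23^38 = ω_23^15 = e^(-2πi·15/23)

ω_23^38 = ω_23^15 = -0.5767+0.8170i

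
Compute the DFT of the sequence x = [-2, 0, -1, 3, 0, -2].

X[k] = Σ(n=0 to 5) x[n] · ω_6^(nk)
where ω_6 = e^(-2πi/6)

Computing each X[k]:
X[0] = -2
X[1] = -5.5000-0.8660i
X[2] = 2.5000-2.5981i
X[3] = -4
X[4] = 2.5000+2.5981i
X[5] = -5.5000+0.8660i

X = [-2, -5.5000-0.8660i, 2.5000-2.5981i, -4, 2.5000+2.5981i, -5.5000+0.8660i]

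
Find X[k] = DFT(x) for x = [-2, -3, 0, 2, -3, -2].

X[k] = Σ(n=0 to 5) x[n] · ω_6^(nk)
where ω_6 = e^(-2πi/6)

Computing each X[k]:
X[0] = -8
X[1] = -5.0000-1.7321i
X[2] = 4.0000+3.4641i
X[3] = -2
X[4] = 4.0000-3.4641i
X[5] = -5.0000+1.7321i

X = [-8, -5.0000-1.7321i, 4.0000+3.4641i, -2, 4.0000-3.4641i, -5.0000+1.7321i]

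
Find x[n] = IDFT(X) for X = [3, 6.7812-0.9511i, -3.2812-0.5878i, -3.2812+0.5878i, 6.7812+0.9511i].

x[n] = (1/5) Σ(k=0 to 4) X[k] · e^(2πikn/5)

Computing each x[n]:
x[0] = 2
x[1] = 3
x[2] = -2
x[3] = -2
x[4] = 2

x = [2, 3, -2, -2, 2]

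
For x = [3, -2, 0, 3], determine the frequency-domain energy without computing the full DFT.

Parseval: Σ|x[n]|² = (1/N)Σ|X[k]|², so Σ|X[k]|² = N·Σ|x[n]|² = 4·22.0000

Σ|X[k]|² = N·Σ|x[n]|² = 4·22.0000 = 88.0000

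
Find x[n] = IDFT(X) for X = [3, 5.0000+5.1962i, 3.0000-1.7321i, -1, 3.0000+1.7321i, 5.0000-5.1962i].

x[n] = (1/6) Σ(k=0 to 5) X[k] · e^(2πikn/6)

Computing each x[n]:
x[0] = 3
x[1] = 0
x[2] = -3
x[3] = 0
x[4] = 1
x[5] = 2

x = [3, 0, -3, 0, 1, 2]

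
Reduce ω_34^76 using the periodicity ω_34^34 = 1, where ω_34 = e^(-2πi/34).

Since ω_34^34 = 1, powers reduce modulo 34.
76 mod 34 = 8
So ω_34^76 = ω_34^8 = e^(-2πi·8/34)

ω_34^76 = ω_34^8 = 0.0923-0.9957i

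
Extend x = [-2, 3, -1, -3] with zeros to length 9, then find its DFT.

Original 4-point DFT: [-3, -1-6i, -3, -1+6i]
Zero-padded 9-point DFT provides frequency interpolation.

DFT_9([x, 0, ...]) = [-3, 1.6245+1.6545i, 0.9606-5.2105i, -6.0000-3.4641i, -4.0851+0.9292i, -4.0851-0.9292i, -6.0000+3.4641i, 0.9606+5.2105i, 1.6245-1.6545i]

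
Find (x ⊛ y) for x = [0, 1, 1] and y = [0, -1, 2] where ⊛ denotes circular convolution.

(x ⊛ y)[n] = Σ(m=0 to 2) x[m] · y[(n-m) mod 3]

Computing each output sample:
(x ⊛ y)[0] = 1
(x ⊛ y)[1] = 2
(x ⊛ y)[2] = -1

x ⊛ y = [1, 2, -1]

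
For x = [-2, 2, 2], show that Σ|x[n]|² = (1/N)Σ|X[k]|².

Time domain:
Σ|x[n]|² = |-2|² + |2|² + |2|² = 12.0000

Frequency domain:
(1/3)Σ|X[k]|² = (1/3)(|2|² + |-4|² + |-4|²) = (1/3)·36.0000 = 12.0000

Both sides agree, confirming Parseval's theorem.

Σ|x[n]|² = (1/N)Σ|X[k]|² = 12.0000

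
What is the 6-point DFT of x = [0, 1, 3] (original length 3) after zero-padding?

Original 3-point DFT: [4, -2.0000+1.7321i, -2.0000-1.7321i]
Zero-padded 6-point DFT provides frequency interpolation.

DFT_6([x, 0, ...]) = [4, -1.0000-3.4641i, -2.0000+1.7321i, 2, -2.0000-1.7321i, -1.0000+3.4641i]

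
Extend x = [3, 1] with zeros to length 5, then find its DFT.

Original 2-point DFT: [4, 2]
Zero-padded 5-point DFT provides frequency interpolation.

DFT_5([x, 0, ...]) = [4, 3.3090-0.9511i, 2.1910-0.5878i, 2.1910+0.5878i, 3.3090+0.9511i]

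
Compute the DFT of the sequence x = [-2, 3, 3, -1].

X[k] = Σ(n=0 to 3) x[n] · ω_4^(nk)
where ω_4 = e^(-2πi/4)

Computing each X[k]:
X[0] = 3
X[1] = -5-4i
X[2] = -1
X[3] = -5+4i

X = [3, -5-4i, -1, -5+4i]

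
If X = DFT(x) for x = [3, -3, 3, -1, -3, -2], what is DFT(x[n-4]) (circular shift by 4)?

Time shift by 4: X_shifted[k] = ω_6^(4k) · X[k]
Shifted x = [3, -1, -3, -2, 3, -3]

DFT(x[n-4]) = [-3, 3.0000+3.4641i, 3.0000-6.9282i, 9, 3.0000+6.9282i, 3.0000-3.4641i]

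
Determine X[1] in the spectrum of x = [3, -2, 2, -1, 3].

X[1] = Σ(n=0 to 4) x[n] · ω_5^(1n) where ω_5 = e^(-2πi/5)
= (3)·ω_5^0 + (-2)·ω_5^1 + (2)·ω_5^2 + (-1)·ω_5^3 + (3)·ω_5^4

X[1] = 2.5000+2.9919i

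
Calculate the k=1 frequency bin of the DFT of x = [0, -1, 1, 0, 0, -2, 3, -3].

X[1] = Σ(n=0 to 7) x[n] · ω_8^(1n) where ω_8 = e^(-2πi/8)
= (0)·ω_8^0 + (-1)·ω_8^1 + (1)·ω_8^2 + (0)·ω_8^3 + (0)·ω_8^4 + (-2)·ω_8^5 + (3)·ω_8^6 + (-3)·ω_8^7

X[1] = -1.4142-0.8284i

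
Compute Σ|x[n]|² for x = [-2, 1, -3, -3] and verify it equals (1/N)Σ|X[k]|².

Time domain:
Σ|x[n]|² = |-2|² + |1|² + |-3|² + |-3|² = 23.0000

Frequency domain:
(1/4)Σ|X[k]|² = (1/4)(|-7|² + |1-4i|² + |-3|² + |1+4i|²) = (1/4)·92.0000 = 23.0000

Both sides agree, confirming Parseval's theorem.

Σ|x[n]|² = (1/N)Σ|X[k]|² = 23.0000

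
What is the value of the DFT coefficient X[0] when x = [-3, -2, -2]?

X[0] = Σ(n=0 to 2) x[n] · ω_3^0 = Σ x[n]
= (-3) + (-2) + (-2)

X[0] = -7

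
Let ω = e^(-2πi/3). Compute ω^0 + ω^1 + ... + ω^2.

Sum of all nth roots of unity equals 0 for n > 1 (geometric series with r ≠ 1).

0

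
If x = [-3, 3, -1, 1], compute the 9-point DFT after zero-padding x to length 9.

Original 4-point DFT: [0, -2-2i, -8, -2+2i]
Zero-padded 9-point DFT provides frequency interpolation.

DFT_9([x, 0, ...]) = [0, -1.3755-1.8096i, -2.0394-1.7464i, -3.0000-3.4641i, -7.0851-2.5349i, -7.0851+2.5349i, -3.0000+3.4641i, -2.0394+1.7464i, -1.3755+1.8096i]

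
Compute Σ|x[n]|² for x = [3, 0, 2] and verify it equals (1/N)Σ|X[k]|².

Time domain:
Σ|x[n]|² = |3|² + |0|² + |2|² = 13.0000

Frequency domain:
(1/3)Σ|X[k]|² = (1/3)(|5|² + |2.0000+1.7321i|² + |2.0000-1.7321i|²) = (1/3)·39.0000 = 13.0000

Both sides agree, confirming Parseval's theorem.

Σ|x[n]|² = (1/N)Σ|X[k]|² = 13.0000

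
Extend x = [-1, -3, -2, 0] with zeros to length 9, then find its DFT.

Original 4-point DFT: [-6, 1+3i, 0, 1-3i]
Zero-padded 9-point DFT provides frequency interpolation.

DFT_9([x, 0, ...]) = [-6, -3.6454+3.8980i, 0.3584+3.6385i, 1.5000+0.8660i, 0.2870-0.2595i, 0.2870+0.2595i, 1.5000-0.8660i, 0.3584-3.6385i, -3.6454-3.8980i]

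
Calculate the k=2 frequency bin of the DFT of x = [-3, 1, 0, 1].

X[2] = Σ(n=0 to 3) x[n] · ω_4^(2n) where ω_4 = e^(-2πi/4)
= (-3)·ω_4^0 + (1)·ω_4^2 + (0)·ω_4^4 + (1)·ω_4^6

X[2] = -5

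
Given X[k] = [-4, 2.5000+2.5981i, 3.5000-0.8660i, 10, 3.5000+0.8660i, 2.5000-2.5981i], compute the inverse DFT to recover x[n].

x[n] = (1/6) Σ(k=0 to 5) X[k] · e^(2πikn/6)

Computing each x[n]:
x[0] = 3
x[1] = -3
x[2] = -1
x[3] = -2
x[4] = 1
x[5] = -2

x = [3, -3, -1, -2, 1, -2]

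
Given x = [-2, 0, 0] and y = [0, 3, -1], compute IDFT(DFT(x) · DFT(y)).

(x ⊛ y)[n] = Σ(m=0 to 2) x[m] · y[(n-m) mod 3]

Computing each output sample:
(x ⊛ y)[0] = 0
(x ⊛ y)[1] = -6
(x ⊛ y)[2] = 2

x ⊛ y = [0, -6, 2]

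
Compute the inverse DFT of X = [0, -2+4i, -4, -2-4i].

x[n] = (1/4) Σ(k=0 to 3) X[k] · e^(2πikn/4)

Computing each x[n]:
x[0] = -2
x[1] = -1
x[2] = 0
x[3] = 3

x = [-2, -1, 0, 3]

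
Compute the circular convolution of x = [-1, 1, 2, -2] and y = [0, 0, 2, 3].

(x ⊛ y)[n] = Σ(m=0 to 3) x[m] · y[(n-m) mod 4]

Computing each output sample:
(x ⊛ y)[0] = 7
(x ⊛ y)[1] = 2
(x ⊛ y)[2] = -8
(x ⊛ y)[3] = -1

x ⊛ y = [7, 2, -8, -1]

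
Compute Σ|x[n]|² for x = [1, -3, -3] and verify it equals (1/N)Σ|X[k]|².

Time domain:
Σ|x[n]|² = |1|² + |-3|² + |-3|² = 19.0000

Frequency domain:
(1/3)Σ|X[k]|² = (1/3)(|-5|² + |4|² + |4|²) = (1/3)·57.0000 = 19.0000

Both sides agree, confirming Parseval's theorem.

Σ|x[n]|² = (1/N)Σ|X[k]|² = 19.0000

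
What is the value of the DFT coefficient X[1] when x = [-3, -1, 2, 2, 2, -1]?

X[1] = Σ(n=0 to 5) x[n] · ω_6^(1n) where ω_6 = e^(-2πi/6)
= (-3)·ω_6^0 + (-1)·ω_6^1 + (2)·ω_6^2 + (2)·ω_6^3 + (2)·ω_6^4 + (-1)·ω_6^5

X[1] = -8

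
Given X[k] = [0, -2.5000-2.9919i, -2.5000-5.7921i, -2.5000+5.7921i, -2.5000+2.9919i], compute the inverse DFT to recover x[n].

x[n] = (1/5) Σ(k=0 to 4) X[k] · e^(2πikn/5)

Computing each x[n]:
x[0] = -2
x[1] = 3
x[2] = -1
x[3] = 2
x[4] = -2

x = [-2, 3, -1, 2, -2]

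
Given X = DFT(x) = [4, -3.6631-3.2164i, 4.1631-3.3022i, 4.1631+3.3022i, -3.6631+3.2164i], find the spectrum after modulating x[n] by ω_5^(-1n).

Modulation property: DFT(ω_5^(-1n)·x[n]) = X[(k-1) mod 5], so circularly shift X by 1 positions.

X[k-1] = [-3.6631+3.2164i, 4, -3.6631-3.2164i, 4.1631-3.3022i, 4.1631+3.3022i]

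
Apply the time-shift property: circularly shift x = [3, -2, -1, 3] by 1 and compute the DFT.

Time shift by 1: X_shifted[k] = ω_4^(1k) · X[k]
Shifted x = [3, 3, -2, -1]

DFT(x[n-1]) = [3, 5-4i, -1, 5+4i]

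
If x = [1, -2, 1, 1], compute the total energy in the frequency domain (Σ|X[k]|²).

Parseval: Σ|x[n]|² = (1/N)Σ|X[k]|², so Σ|X[k]|² = N·Σ|x[n]|² = 4·7.0000

Σ|X[k]|² = N·Σ|x[n]|² = 4·7.0000 = 28.0000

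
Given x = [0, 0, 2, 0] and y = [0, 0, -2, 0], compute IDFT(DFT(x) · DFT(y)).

(x ⊛ y)[n] = Σ(m=0 to 3) x[m] · y[(n-m) mod 4]

Computing each output sample:
(x ⊛ y)[0] = -4
(x ⊛ y)[1] = 0
(x ⊛ y)[2] = 0
(x ⊛ y)[3] = 0

x ⊛ y = [-4, 0, 0, 0]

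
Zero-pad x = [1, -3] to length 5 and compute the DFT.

Original 2-point DFT: [-2, 4]
Zero-padded 5-point DFT provides frequency interpolation.

DFT_5([x, 0, ...]) = [-2, 0.0729+2.8532i, 3.4271+1.7634i, 3.4271-1.7634i, 0.0729-2.8532i]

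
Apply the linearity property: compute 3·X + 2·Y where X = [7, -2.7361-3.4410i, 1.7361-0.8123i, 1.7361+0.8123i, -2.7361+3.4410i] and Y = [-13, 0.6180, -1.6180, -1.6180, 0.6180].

By linearity: DFT(3x + 2y) = 3·DFT(x) + 2·DFT(y)
= 3·[7, -2.7361-3.4410i, 1.7361-0.8123i, 1.7361+0.8123i, -2.7361+3.4410i] + 2·[-13, 0.6180, -1.6180, -1.6180, 0.6180]

Computing element-wise:
Z[0] = 3·(7) + 2·(-13) = -5
Z[1] = 3·(-2.7361-3.4410i) + 2·(0.6180) = -6.9723-10.3230i
Z[2] = 3·(1.7361-0.8123i) + 2·(-1.6180) = 1.9723-2.4369i
Z[3] = 3·(1.7361+0.8123i) + 2·(-1.6180) = 1.9723+2.4369i
Z[4] = 3·(-2.7361+3.4410i) + 2·(0.6180) = -6.9723+10.3230i

DFT(3x + 2y) = 3·X + 2·Y = [-5, -6.9723-10.3230i, 1.9723-2.4369i, 1.9723+2.4369i, -6.9723+10.3230i]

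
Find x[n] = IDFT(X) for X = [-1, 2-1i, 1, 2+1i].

x[n] = (1/4) Σ(k=0 to 3) X[k] · e^(2πikn/4)

Computing each x[n]:
x[0] = 1
x[1] = 0
x[2] = -1
x[3] = -1

x = [1, 0, -1, -1]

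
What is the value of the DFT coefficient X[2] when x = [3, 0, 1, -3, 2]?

X[2] = Σ(n=0 to 4) x[n] · ω_5^(2n) where ω_5 = e^(-2πi/5)
= (3)·ω_5^0 + (0)·ω_5^2 + (1)·ω_5^4 + (-3)·ω_5^6 + (2)·ω_5^8

X[2] = 0.7639+4.9798i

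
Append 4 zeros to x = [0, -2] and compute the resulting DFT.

Original 2-point DFT: [-2, 2]
Zero-padded 6-point DFT provides frequency interpolation.

DFT_6([x, 0, ...]) = [-2, -1.0000+1.7321i, 1.0000+1.7321i, 2, 1.0000-1.7321i, -1.0000-1.7321i]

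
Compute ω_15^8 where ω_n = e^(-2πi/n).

ω_15^8 = e^(-2πi·8/15)
= cos(-2π·8/15) + i·sin(-2π·8/15)
= cos(-16π/15) + i·sin(-16π/15)

ω_15^8 = cos(-16π/15) + i·sin(-16π/15) = -0.9781+0.2079i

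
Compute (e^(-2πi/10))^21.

Since ω_10^10 = 1, powers reduce modulo 10.
21 mod 10 = 1
So ω_10^21 = ω_10^1 = e^(-2πi·1/10)

ω_10^21 = ω_10^1 = 0.8090-0.5878i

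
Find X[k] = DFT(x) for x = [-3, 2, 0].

X[k] = Σ(n=0 to 2) x[n] · ω_3^(nk)
where ω_3 = e^(-2πi/3)

Computing each X[k]:
X[0] = -1
X[1] = -4.0000-1.7321i
X[2] = -4.0000+1.7321i

X = [-1, -4.0000-1.7321i, -4.0000+1.7321i]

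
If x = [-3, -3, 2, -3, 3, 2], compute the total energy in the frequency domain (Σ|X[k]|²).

Parseval: Σ|x[n]|² = (1/N)Σ|X[k]|², so Σ|X[k]|² = N·Σ|x[n]|² = 6·44.0000

Σ|X[k]|² = N·Σ|x[n]|² = 6·44.0000 = 264.0000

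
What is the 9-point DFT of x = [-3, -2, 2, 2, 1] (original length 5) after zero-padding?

Original 5-point DFT: [0, -6.5451+2.8532i, -0.9549+1.7634i, -0.9549-1.7634i, -6.5451-2.8532i]
Zero-padded 9-point DFT provides frequency interpolation.

DFT_9([x, 0, ...]) = [0, -6.1245-2.7581i, -5.4606+3.6604i, -1.5000+2.5981i, -0.4149+1.2224i, -0.4149-1.2224i, -1.5000-2.5981i, -5.4606-3.6604i, -6.1245+2.7581i]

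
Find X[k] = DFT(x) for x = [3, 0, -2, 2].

X[k] = Σ(n=0 to 3) x[n] · ω_4^(nk)
where ω_4 = e^(-2πi/4)

Computing each X[k]:
X[0] = 3
X[1] = 5+2i
X[2] = -1
X[3] = 5-2i

X = [3, 5+2i, -1, 5-2i]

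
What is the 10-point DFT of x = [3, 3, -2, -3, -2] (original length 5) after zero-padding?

Original 5-point DFT: [-1, 7.3541-5.3431i, 0.6459-1.9879i, 0.6459+1.9879i, 7.3541+5.3431i]
Zero-padded 10-point DFT provides frequency interpolation.

DFT_10([x, 0, ...]) = [-1, 7.3541+4.1675i, 7.3541-5.3431i, 0.6459-3.8900i, 0.6459-1.9879i, -1, 0.6459+1.9879i, 0.6459+3.8900i, 7.3541+5.3431i, 7.3541-4.1675i]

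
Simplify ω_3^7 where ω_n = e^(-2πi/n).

Since ω_3^3 = 1, powers reduce modulo 3.
7 mod 3 = 1
So ω_3^7 = ω_3^1 = e^(-2πi·1/3)

ω_3^7 = ω_3^1 = -0.5000-0.8660i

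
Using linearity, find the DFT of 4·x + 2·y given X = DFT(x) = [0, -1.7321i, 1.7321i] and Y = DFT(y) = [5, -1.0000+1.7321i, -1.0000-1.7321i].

By linearity: DFT(4x + 2y) = 4·DFT(x) + 2·DFT(y)
= 4·[0, -1.7321i, 1.7321i] + 2·[5, -1.0000+1.7321i, -1.0000-1.7321i]

Computing element-wise:
Z[0] = 4·(0) + 2·(5) = 10
Z[1] = 4·(-1.7321i) + 2·(-1.0000+1.7321i) = -2.0000-3.4642i
Z[2] = 4·(1.7321i) + 2·(-1.0000-1.7321i) = -2.0000+3.4642i

DFT(4x + 2y) = 4·X + 2·Y = [10, -2.0000-3.4642i, -2.0000+3.4642i]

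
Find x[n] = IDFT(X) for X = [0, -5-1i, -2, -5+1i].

x[n] = (1/4) Σ(k=0 to 3) X[k] · e^(2πikn/4)

Computing each x[n]:
x[0] = -3
x[1] = 1
x[2] = 2
x[3] = 0

x = [-3, 1, 2, 0]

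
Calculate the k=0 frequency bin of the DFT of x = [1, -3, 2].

X[0] = Σ(n=0 to 2) x[n] · ω_3^0 = Σ x[n]
= (1) + (-3) + (2)

X[0] = 0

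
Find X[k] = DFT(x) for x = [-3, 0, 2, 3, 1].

X[k] = Σ(n=0 to 4) x[n] · ω_5^(nk)
where ω_5 = e^(-2πi/5)

Computing each X[k]:
X[0] = 3
X[1] = -6.7361+1.5388i
X[2] = -2.2639-0.3633i
X[3] = -2.2639+0.3633i
X[4] = -6.7361-1.5388i

X = [3, -6.7361+1.5388i, -2.2639-0.3633i, -2.2639+0.3633i, -6.7361-1.5388i]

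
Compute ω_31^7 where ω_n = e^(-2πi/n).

ω_31^7 = e^(-2πi·7/31)
= cos(-2π·7/31) + i·sin(-2π·7/31)
= cos(-14π/31) + i·sin(-14π/31)

ω_31^7 = cos(-14π/31) + i·sin(-14π/31) = 0.1514-0.9885i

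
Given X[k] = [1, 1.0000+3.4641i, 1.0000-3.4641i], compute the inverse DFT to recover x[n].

x[n] = (1/3) Σ(k=0 to 2) X[k] · e^(2πikn/3)

Computing each x[n]:
x[0] = 1
x[1] = -2
x[2] = 2

x = [1, -2, 2]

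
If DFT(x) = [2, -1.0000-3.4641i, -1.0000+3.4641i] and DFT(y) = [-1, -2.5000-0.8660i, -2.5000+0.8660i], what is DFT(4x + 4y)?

By linearity: DFT(4x + 4y) = 4·DFT(x) + 4·DFT(y)
= 4·[2, -1.0000-3.4641i, -1.0000+3.4641i] + 4·[-1, -2.5000-0.8660i, -2.5000+0.8660i]

Computing element-wise:
Z[0] = 4·(2) + 4·(-1) = 4
Z[1] = 4·(-1.0000-3.4641i) + 4·(-2.5000-0.8660i) = -14.0000-17.3204i
Z[2] = 4·(-1.0000+3.4641i) + 4·(-2.5000+0.8660i) = -14.0000+17.3204i

DFT(4x + 4y) = 4·X + 4·Y = [4, -14.0000-17.3204i, -14.0000+17.3204i]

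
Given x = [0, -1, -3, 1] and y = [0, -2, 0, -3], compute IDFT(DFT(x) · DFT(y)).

(x ⊛ y)[n] = Σ(m=0 to 3) x[m] · y[(n-m) mod 4]

Computing each output sample:
(x ⊛ y)[0] = 1
(x ⊛ y)[1] = 9
(x ⊛ y)[2] = -1
(x ⊛ y)[3] = 6

x ⊛ y = [1, 9, -1, 6]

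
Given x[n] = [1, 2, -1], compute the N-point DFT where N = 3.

X[k] = Σ(n=0 to 2) x[n] · ω_3^(nk)
where ω_3 = e^(-2πi/3)

Computing each X[k]:
X[0] = 2
X[1] = 0.5000-2.5981i
X[2] = 0.5000+2.5981i

X = [2, 0.5000-2.5981i, 0.5000+2.5981i]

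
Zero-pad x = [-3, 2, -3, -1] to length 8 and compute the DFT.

Original 4-point DFT: [-5, -3i, -7, 3i]
Zero-padded 8-point DFT provides frequency interpolation.

DFT_8([x, 0, ...]) = [-5, -0.8787+2.2929i, -3i, -5.1213-3.7071i, -7, -5.1213+3.7071i, 3i, -0.8787-2.2929i]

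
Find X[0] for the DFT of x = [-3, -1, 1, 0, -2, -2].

X[0] = Σ(n=0 to 5) x[n] · ω_6^0 = Σ x[n]
= (-3) + (-1) + (1) + (0) + (-2) + (-2)

X[0] = -7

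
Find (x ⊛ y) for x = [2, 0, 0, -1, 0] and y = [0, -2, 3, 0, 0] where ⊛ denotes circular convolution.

(x ⊛ y)[n] = Σ(m=0 to 4) x[m] · y[(n-m) mod 5]

Computing each output sample:
(x ⊛ y)[0] = -3
(x ⊛ y)[1] = -4
(x ⊛ y)[2] = 6
(x ⊛ y)[3] = 0
(x ⊛ y)[4] = 2

x ⊛ y = [-3, -4, 6, 0, 2]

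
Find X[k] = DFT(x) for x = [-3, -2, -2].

X[k] = Σ(n=0 to 2) x[n] · ω_3^(nk)
where ω_3 = e^(-2πi/3)

Computing each X[k]:
X[0] = -7
X[1] = -1
X[2] = -1

X = [-7, -1, -1]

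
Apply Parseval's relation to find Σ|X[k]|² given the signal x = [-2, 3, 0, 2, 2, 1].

Parseval: Σ|x[n]|² = (1/N)Σ|X[k]|², so Σ|X[k]|² = N·Σ|x[n]|² = 6·22.0000

Σ|X[k]|² = N·Σ|x[n]|² = 6·22.0000 = 132.0000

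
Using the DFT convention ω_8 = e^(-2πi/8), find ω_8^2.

ω_8^2 = e^(-2πi·2/8)
= cos(-2π·2/8) + i·sin(-2π·2/8)
= cos(-4π/8) + i·sin(-4π/8)

ω_8^2 = cos(-4π/8) + i·sin(-4π/8) = -1i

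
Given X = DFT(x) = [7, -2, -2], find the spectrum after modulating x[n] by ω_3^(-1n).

Modulation property: DFT(ω_3^(-1n)·x[n]) = X[(k-1) mod 3], so circularly shift X by 1 positions.

X[k-1] = [-2, 7, -2]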